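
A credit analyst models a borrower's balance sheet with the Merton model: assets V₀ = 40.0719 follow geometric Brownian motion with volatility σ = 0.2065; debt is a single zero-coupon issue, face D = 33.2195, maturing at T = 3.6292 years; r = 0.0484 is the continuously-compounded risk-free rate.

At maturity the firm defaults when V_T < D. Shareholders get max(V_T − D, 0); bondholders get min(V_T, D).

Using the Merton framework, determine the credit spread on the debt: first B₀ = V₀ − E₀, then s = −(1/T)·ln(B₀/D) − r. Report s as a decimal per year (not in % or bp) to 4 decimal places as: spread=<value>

With assets at 40.0719 and a single debt payment of 33.2195 at 3.6292 years:
d₁ = [ln(V₀/D) + (r + σ²/2)T] / (σ√T)
   = [ln(40.0719/33.2195) + (0.0484 + 0.5·0.2065²)·3.6292] / (0.2065·√3.6292)
   = [0.187538 + 0.253032] / 0.393392 = 1.119927
d₂ = d₁ − σ√T = 1.119927 − 0.393392 = 0.726535
N(d₁) = 0.868628,  N(d₂) = 0.766244,  e^(−rT) = 0.838909
E₀ = V₀·N(d₁) − D·e^(−rT)·N(d₂)
   = 40.0719·0.868628 − 33.2195·0.838909·0.766244 = 13.453753
B₀ = V₀ − E₀ = 40.0719 − 13.453753 = 26.618147
spread = −(1/T)·ln(B₀/D) − r = −(1/3.6292)·ln(26.618147/33.2195) − 0.0484 = 0.01264482

spread=0.0126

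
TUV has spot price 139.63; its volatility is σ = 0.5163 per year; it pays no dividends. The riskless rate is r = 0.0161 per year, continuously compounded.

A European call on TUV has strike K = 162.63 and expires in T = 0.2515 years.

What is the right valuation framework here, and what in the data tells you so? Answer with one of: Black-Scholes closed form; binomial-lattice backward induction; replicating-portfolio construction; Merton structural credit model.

framework: Black-Scholes closed form

Key observation: everything needed for the exact continuous-time valuation of the European call on TUV (strike 162.63) is given, and no feature rules the closed form out.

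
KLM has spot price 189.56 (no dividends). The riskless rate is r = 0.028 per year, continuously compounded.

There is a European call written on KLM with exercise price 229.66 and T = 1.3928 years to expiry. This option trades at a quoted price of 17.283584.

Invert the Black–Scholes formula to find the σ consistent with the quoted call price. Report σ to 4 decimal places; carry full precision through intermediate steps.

At σ = 0.3172 the Black–Scholes value reproduces the quote:
σ√T = 0.3172·√1.3928 = 0.374350
d₁ = (ln(S/K) + (r+σ²/2)T) / (σ√T) = (ln(189.56/229.66) + (0.028+0.3172²/2)·1.3928) / 0.374350 = (-0.191894 + 0.109067) / 0.374350 = -0.221256
d₂ = d₁ − σ√T = -0.221256 − 0.374350 = -0.595606
e^{−rT} = 0.961752
N(d₁) = 0.412447,  N(d₂) = 0.275719
V = S·N(d₁) − K·e^{−rT}·N(d₂) = 78.183377 − 60.899794 = 17.283584 (the observed quote) — the price is monotone increasing in volatility, hence this σ is the only solution

sigma = 0.3172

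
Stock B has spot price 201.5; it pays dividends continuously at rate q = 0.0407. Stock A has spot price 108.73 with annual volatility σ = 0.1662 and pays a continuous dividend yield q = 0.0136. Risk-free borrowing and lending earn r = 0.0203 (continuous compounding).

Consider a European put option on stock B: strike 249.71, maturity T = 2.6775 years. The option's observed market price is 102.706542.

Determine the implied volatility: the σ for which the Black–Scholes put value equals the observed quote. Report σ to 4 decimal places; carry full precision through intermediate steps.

sigma = 0.5447

At σ = 0.5447 the Black–Scholes value reproduces the quote:
σ√T = 0.5447·√2.6775 = 0.891296
d₁ = (ln(S/K) + (r−q+σ²/2)T) / (σ√T) = (ln(201.5/249.71) + (0.0203−0.0407+0.5447²/2)·2.6775) / 0.891296 = (-0.214511 + 0.342584) / 0.891296 = 0.143693
d₂ = d₁ − σ√T = 0.143693 − 0.891296 = -0.747604
e^{−rT} = 0.947097
e^{−qT} = 0.896754
N(−d₁) = 0.442872,  N(−d₂) = 0.772650
V = K·e^{−rT}·N(−d₂) − S·e^{−qT}·N(−d₁) = 182.731594 − 80.025052 = 102.706542 (equal to the quote); since ∂V/∂σ > 0 for all σ, the implied volatility is unique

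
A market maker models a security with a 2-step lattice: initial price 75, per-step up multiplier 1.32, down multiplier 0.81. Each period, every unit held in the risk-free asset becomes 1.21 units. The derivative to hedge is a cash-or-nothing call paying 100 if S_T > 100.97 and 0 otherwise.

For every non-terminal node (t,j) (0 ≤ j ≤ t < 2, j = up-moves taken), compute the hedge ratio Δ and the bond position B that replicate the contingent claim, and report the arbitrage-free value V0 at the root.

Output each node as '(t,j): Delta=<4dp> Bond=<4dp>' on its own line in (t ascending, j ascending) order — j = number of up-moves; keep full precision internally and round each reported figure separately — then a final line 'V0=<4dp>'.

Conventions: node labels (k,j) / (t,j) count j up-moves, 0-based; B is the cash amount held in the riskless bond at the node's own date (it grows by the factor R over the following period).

Under the risk-neutral measure, an up-move has probability p* = (R−d)/(u−d) = 0.7843 and values discount at R = 1.21.
Terminal payoffs: V(2,0)=0.0000, V(2,1)=0.0000, V(2,2)=100.0000
Node (1,0) S=60.7500: V=(p*·0.0000+(1−p*)·0.0000)/1.21=0.0000; Δ=(0.0000−0.0000)/(80.1900−49.2075)=0.0000; B=V−Δ·S=0.0000
Node (1,1) S=99.0000: V=(p*·100.0000+(1−p*)·0.0000)/1.21=64.8193; Δ=(100.0000−0.0000)/(130.6800−80.1900)=1.9806; B=V−Δ·S=-131.2591
Node (0,0) S=75.0000: V=(p*·64.8193+(1−p*)·0.0000)/1.21=42.0154; Δ=(64.8193−0.0000)/(99.0000−60.7500)=1.6946; B=V−Δ·S=-85.0813
Check: Δ(0,0)·S0 + B(0,0) = 42.0154 = V0.

(0,0): Delta=1.6946 Bond=-85.0813
(1,0): Delta=0.0000 Bond=0.0000
(1,1): Delta=1.9806 Bond=-131.2591
V0=42.0154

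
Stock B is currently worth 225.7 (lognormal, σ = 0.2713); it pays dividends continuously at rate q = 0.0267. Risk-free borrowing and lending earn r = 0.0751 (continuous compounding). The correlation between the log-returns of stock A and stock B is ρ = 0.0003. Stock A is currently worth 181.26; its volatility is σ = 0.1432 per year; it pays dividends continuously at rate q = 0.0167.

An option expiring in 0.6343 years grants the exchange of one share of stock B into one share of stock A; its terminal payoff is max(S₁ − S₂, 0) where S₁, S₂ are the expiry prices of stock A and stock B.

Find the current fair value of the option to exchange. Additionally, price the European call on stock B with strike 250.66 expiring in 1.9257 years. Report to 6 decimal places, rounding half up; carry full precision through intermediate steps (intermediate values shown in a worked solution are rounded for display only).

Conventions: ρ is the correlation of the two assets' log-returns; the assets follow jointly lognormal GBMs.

exchange price = 5.131177
price(stock B call K=250.66) = 30.954212

σ_eff = √(σ₁² + σ₂² − 2ρσ₁σ₂) = √(0.1432² + 0.2713² − 2·0.0003·0.1432·0.2713) = 0.306735
d₁ = (ln(S₁/S₂) + (q₂ − q₁ + σ_eff²/2)T) / (σ_eff√T) = (ln(181.26/225.7) + (0.0267 − 0.0167 + 0.047043)·0.6343) / 0.244293 = -0.749475
d₂ = d₁ − σ_eff√T = -0.749475 − 0.244293 = -0.993768
N(d₁) = 0.226785,  N(d₂) = 0.160168
V = S₁·e^{−q₁T}·N(d₁) − S₂·e^{−q₂T}·N(d₂) = 40.673986 − 35.542809 = 5.131177
[vanilla: stock B call K=250.66]
σ√T = 0.2713·√1.9257 = 0.376482
d₁ = (ln(S/K) + (r−q+σ²/2)T) / (σ√T) = (ln(225.7/250.66) + (0.0751−0.0267+0.2713²/2)·1.9257) / 0.376482 = (-0.104891 + 0.164073) / 0.376482 = 0.157199
d₂ = d₁ − σ√T = 0.157199 − 0.376482 = -0.219283
e^{−rT} = 0.865351
e^{−qT} = 0.949883
N(d₁) = 0.562456,  N(d₂) = 0.413215
price = S·e^{−qT}·N(d₁) − K·e^{−rT}·N(d₂) = 120.584150 − 89.629937 = 30.954212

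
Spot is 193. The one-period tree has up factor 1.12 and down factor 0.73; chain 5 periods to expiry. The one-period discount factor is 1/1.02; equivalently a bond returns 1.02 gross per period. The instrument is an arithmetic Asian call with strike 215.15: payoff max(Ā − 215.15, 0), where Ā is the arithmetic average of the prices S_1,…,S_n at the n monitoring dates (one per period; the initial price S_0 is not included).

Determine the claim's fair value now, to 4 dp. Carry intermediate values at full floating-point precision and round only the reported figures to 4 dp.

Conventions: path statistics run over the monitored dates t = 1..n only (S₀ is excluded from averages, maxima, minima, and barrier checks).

Under the martingale measure an up-move has probability p* = 0.7436; value the claim as the probability-weighted average of per-path payoffs, discounted 5 periods at R = 1.02.
Enumerate all 2^5 = 32 price paths (U = up ×1.12, D = down ×0.73); each path with k up-moves has probability p*^k·(1−p*)^(5−k).
DDDDD: Ā=82.7278, payoff=0.0000, prob=0.001108
UDDDD: Ā=126.9248, payoff=0.0000, prob=0.003214
DUDDD: Ā=111.8708, payoff=0.0000, prob=0.003214
UUDDD: Ā=171.6374, payoff=0.0000, prob=0.009321
DDUDD: Ā=100.8814, payoff=0.0000, prob=0.003214
UDUDD: Ā=154.7769, payoff=0.0000, prob=0.009321
DUUDD: Ā=139.7229, payoff=0.0000, prob=0.009321
UUUDD: Ā=214.3694, payoff=0.0000, prob=0.027032
DDDUD: Ā=92.8591, payoff=0.0000, prob=0.003214
UDDUD: Ā=142.4688, payoff=0.0000, prob=0.009321
DUDUD: Ā=127.4148, payoff=0.0000, prob=0.009321
UUDUD: Ā=195.4857, payoff=0.0000, prob=0.027032
DDUUD: Ā=116.4253, payoff=0.0000, prob=0.009321
UDUUD: Ā=178.6252, payoff=0.0000, prob=0.027032
DUUUD: Ā=163.5712, payoff=0.0000, prob=0.027032
UUUUD: Ā=250.9585, payoff=35.8085, prob=0.078391
DDDDU: Ā=87.0028, payoff=0.0000, prob=0.003214
UDDDU: Ā=133.4838, payoff=0.0000, prob=0.009321
DUDDU: Ā=118.4298, payoff=0.0000, prob=0.009321
UUDDU: Ā=181.7005, payoff=0.0000, prob=0.027032
DDUDU: Ā=107.4404, payoff=0.0000, prob=0.009321
UDUDU: Ā=164.8401, payoff=0.0000, prob=0.027032
DUUDU: Ā=149.7861, payoff=0.0000, prob=0.027032
UUUDU: Ā=229.8088, payoff=14.6588, prob=0.078391
DDDUU: Ā=99.4181, payoff=0.0000, prob=0.009321
UDDUU: Ā=152.5319, payoff=0.0000, prob=0.027032
DUDUU: Ā=137.4779, payoff=0.0000, prob=0.027032
UUDUU: Ā=210.9250, payoff=0.0000, prob=0.078391
DDUUU: Ā=126.4885, payoff=0.0000, prob=0.027032
UDUUU: Ā=194.0645, payoff=0.0000, prob=0.078391
DUUUU: Ā=179.0105, payoff=0.0000, prob=0.078391
UUUUU: Ā=274.6463, payoff=59.4963, prob=0.227335
Price = Σ prob·payoff / R^5 = 17.481817 / 1.104081 = 15.8338

price = 15.8338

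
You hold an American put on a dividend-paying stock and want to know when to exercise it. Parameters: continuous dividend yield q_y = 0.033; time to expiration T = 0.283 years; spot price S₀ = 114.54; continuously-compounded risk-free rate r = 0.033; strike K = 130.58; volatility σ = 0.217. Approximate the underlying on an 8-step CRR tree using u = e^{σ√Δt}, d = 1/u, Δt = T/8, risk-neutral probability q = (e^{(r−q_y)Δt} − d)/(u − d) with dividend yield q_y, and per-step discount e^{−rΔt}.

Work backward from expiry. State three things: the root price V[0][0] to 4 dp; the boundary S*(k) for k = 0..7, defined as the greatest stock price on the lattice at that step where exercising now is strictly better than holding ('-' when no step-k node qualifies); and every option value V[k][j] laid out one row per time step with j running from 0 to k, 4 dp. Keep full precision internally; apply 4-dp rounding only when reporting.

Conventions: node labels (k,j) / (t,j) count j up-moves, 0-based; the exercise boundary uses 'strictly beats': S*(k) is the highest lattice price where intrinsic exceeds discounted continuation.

params: Δt=0.03537 u=1.04166 d=0.96001 q=0.48980 e^(-rΔt)=0.99883
t_8 payoffs: 47.9467 40.9186 33.2927 25.0182 16.0400 6.2982 0.0000 0.0000 0.0000
t_7: node(7,0) S=86.0757 payoff=44.5043 vs cont=44.4524 → 44.5043 [stop]  node(7,1) S=93.3966 payoff=37.1834 vs cont=37.1400 → 37.1834 [stop]  node(7,2) S=101.3401 payoff=29.2399 vs cont=29.2058 → 29.2399 [stop]  node(7,3) S=109.9593 payoff=20.6207 vs cont=20.5967 → 20.6207 [stop]  node(7,4) S=119.3115 payoff=11.2685 vs cont=11.2553 → 11.2685 [stop]  node(7,5) S=129.4592 payoff=1.1208 vs cont=3.2096 → 3.2096 [wait]  node(7,6) S=140.4699 payoff=0.0000 vs cont=0.0000 → 0.0000 [wait]  node(7,7) S=152.4172 payoff=0.0000 vs cont=0.0000 → 0.0000 [wait]  ⇒ S*(7)=119.3115
t_6: node(6,0) S=89.6614 payoff=40.9186 vs cont=40.8708 → 40.9186 [stop]  node(6,1) S=97.2873 payoff=33.2927 vs cont=33.2538 → 33.2927 [stop]  node(6,2) S=105.5618 payoff=25.0182 vs cont=24.9890 → 25.0182 [stop]  node(6,3) S=114.5400 payoff=16.0400 vs cont=16.0213 → 16.0400 [stop]  node(6,4) S=124.2818 payoff=6.2982 vs cont=7.3127 → 7.3127 [wait]  node(6,5) S=134.8522 payoff=0.0000 vs cont=1.6356 → 1.6356 [wait]  node(6,6) S=146.3217 payoff=0.0000 vs cont=0.0000 → 0.0000 [wait]  ⇒ S*(6)=114.5400
t_5: node(5,0) S=93.3966 payoff=37.1834 vs cont=37.1400 → 37.1834 [stop]  node(5,1) S=101.3401 payoff=29.2399 vs cont=29.2058 → 29.2399 [stop]  node(5,2) S=109.9593 payoff=20.6207 vs cont=20.5967 → 20.6207 [stop]  node(5,3) S=119.3115 payoff=11.2685 vs cont=11.7517 → 11.7517 [wait]  node(5,4) S=129.4592 payoff=1.1208 vs cont=4.5268 → 4.5268 [wait]  node(5,5) S=140.4699 payoff=0.0000 vs cont=0.8335 → 0.8335 [wait]  ⇒ S*(5)=109.9593
t_4: node(4,0) S=97.2873 payoff=33.2927 vs cont=33.2538 → 33.2927 [stop]  node(4,1) S=105.5618 payoff=25.0182 vs cont=24.9890 → 25.0182 [stop]  node(4,2) S=114.5400 payoff=16.0400 vs cont=16.2577 → 16.2577 [wait]  node(4,3) S=124.2818 payoff=6.2982 vs cont=8.2034 → 8.2034 [wait]  node(4,4) S=134.8522 payoff=0.0000 vs cont=2.7147 → 2.7147 [wait]  ⇒ S*(4)=105.5618
t_3: node(3,0) S=101.3401 payoff=29.2399 vs cont=29.2058 → 29.2399 [stop]  node(3,1) S=109.9593 payoff=20.6207 vs cont=20.7031 → 20.7031 [wait]  node(3,2) S=119.3115 payoff=11.2685 vs cont=12.2983 → 12.2983 [wait]  node(3,3) S=129.4592 payoff=1.1208 vs cont=5.5086 → 5.5086 [wait]  ⇒ S*(3)=101.3401
t_2: node(2,0) S=105.5618 payoff=25.0182 vs cont=25.0294 → 25.0294 [wait]  node(2,1) S=114.5400 payoff=16.0400 vs cont=16.5671 → 16.5671 [wait]  node(2,2) S=124.2818 payoff=6.2982 vs cont=8.9622 → 8.9622 [wait]  ⇒ S*(2)=-
t_1: node(1,0) S=109.9593 payoff=20.6207 vs cont=20.8602 → 20.8602 [wait]  node(1,1) S=119.3115 payoff=11.2685 vs cont=12.8273 → 12.8273 [wait]  ⇒ S*(1)=-
t_0: node(0,0) S=114.5400 payoff=16.0400 vs cont=16.9060 → 16.9060 [wait]  ⇒ S*(0)=-

price = 16.9060
boundary = - - - 101.3401 105.5618 109.9593 114.5400 119.3115
tree:
16.9060
20.8602 12.8273
25.0294 16.5671 8.9622
29.2399 20.7031 12.2983 5.5086
33.2927 25.0182 16.2577 8.2034 2.7147
37.1834 29.2399 20.6207 11.7517 4.5268 0.8335
40.9186 33.2927 25.0182 16.0400 7.3127 1.6356 0.0000
44.5043 37.1834 29.2399 20.6207 11.2685 3.2096 0.0000 0.0000
47.9467 40.9186 33.2927 25.0182 16.0400 6.2982 0.0000 0.0000 0.0000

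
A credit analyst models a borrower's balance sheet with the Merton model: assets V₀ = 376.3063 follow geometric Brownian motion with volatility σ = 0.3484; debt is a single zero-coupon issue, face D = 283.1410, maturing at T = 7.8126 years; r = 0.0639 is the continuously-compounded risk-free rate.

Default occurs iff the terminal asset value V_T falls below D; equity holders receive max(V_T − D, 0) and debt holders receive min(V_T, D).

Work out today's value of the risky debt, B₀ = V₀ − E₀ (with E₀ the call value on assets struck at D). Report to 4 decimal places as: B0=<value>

Apply the equity-as-call identities (strike 283.1410, horizon 7.8126 years):
d₁ = [ln(V₀/D) + (r + σ²/2)T] / (σ√T)
   = [ln(376.3063/283.1410) + (0.0639 + 0.5·0.3484²)·7.8126] / (0.3484·√7.8126)
   = [0.284458 + 0.973382] / 0.973814 = 1.291664
d₂ = d₁ − σ√T = 1.291664 − 0.973814 = 0.317850
N(d₁) = 0.901763,  N(d₂) = 0.624701,  e^(−rT) = 0.607001
E₀ = V₀·N(d₁) − D·e^(−rT)·N(d₂)
   = 376.3063·0.901763 − 283.1410·0.607001·0.624701 = 231.973864
B₀ = V₀ − E₀ = 376.3063 − 231.973864 = 144.332436

B0=144.3324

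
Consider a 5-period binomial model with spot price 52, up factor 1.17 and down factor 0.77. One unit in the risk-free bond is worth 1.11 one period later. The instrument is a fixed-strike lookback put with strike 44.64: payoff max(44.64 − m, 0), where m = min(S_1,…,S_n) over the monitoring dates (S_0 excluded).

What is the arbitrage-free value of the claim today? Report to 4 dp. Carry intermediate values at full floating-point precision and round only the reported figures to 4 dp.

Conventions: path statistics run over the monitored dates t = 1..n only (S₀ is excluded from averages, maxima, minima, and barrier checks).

price = 0.8261

Under the martingale measure an up-move has probability p* = 0.8500; value the claim as the probability-weighted average of per-path payoffs, discounted 5 periods at R = 1.11.
Enumerate all 2^5 = 32 price paths (U = up ×1.17, D = down ×0.77); each path with k up-moves has probability p*^k·(1−p*)^(5−k).
DDDDD: m=14.0753, payoff=30.5647, prob=0.000076
UDDDD: m=21.3871, payoff=23.2529, prob=0.000430
DUDDD: m=21.3871, payoff=23.2529, prob=0.000430
UUDDD: m=32.4973, payoff=12.1427, prob=0.002438
DDUDD: m=21.3871, payoff=23.2529, prob=0.000430
UDUDD: m=32.4973, payoff=12.1427, prob=0.002438
DUUDD: m=32.4973, payoff=12.1427, prob=0.002438
UUUDD: m=49.3790, payoff=0.0000, prob=0.013818
DDDUD: m=21.3871, payoff=23.2529, prob=0.000430
UDDUD: m=32.4973, payoff=12.1427, prob=0.002438
DUDUD: m=32.4973, payoff=12.1427, prob=0.002438
UUDUD: m=49.3790, payoff=0.0000, prob=0.013818
DDUUD: m=30.8308, payoff=13.8092, prob=0.002438
UDUUD: m=46.8468, payoff=0.0000, prob=0.013818
DUUUD: m=40.0400, payoff=4.6000, prob=0.013818
UUUUD: m=60.8400, payoff=0.0000, prob=0.078301
DDDDU: m=18.2796, payoff=26.3604, prob=0.000430
UDDDU: m=27.7755, payoff=16.8645, prob=0.002438
DUDDU: m=27.7755, payoff=16.8645, prob=0.002438
UUDDU: m=42.2043, payoff=2.4357, prob=0.013818
DDUDU: m=27.7755, payoff=16.8645, prob=0.002438
UDUDU: m=42.2043, payoff=2.4357, prob=0.013818
DUUDU: m=40.0400, payoff=4.6000, prob=0.013818
UUUDU: m=60.8400, payoff=0.0000, prob=0.078301
DDDUU: m=23.7397, payoff=20.9003, prob=0.002438
UDDUU: m=36.0720, payoff=8.5680, prob=0.013818
DUDUU: m=36.0720, payoff=8.5680, prob=0.013818
UUDUU: m=54.8108, payoff=0.0000, prob=0.078301
DDUUU: m=30.8308, payoff=13.8092, prob=0.013818
UDUUU: m=46.8468, payoff=0.0000, prob=0.078301
DUUUU: m=40.0400, payoff=4.6000, prob=0.078301
UUUUU: m=60.8400, payoff=0.0000, prob=0.443705
Price = Σ prob·payoff / R^5 = 1.391955 / 1.685058 = 0.8261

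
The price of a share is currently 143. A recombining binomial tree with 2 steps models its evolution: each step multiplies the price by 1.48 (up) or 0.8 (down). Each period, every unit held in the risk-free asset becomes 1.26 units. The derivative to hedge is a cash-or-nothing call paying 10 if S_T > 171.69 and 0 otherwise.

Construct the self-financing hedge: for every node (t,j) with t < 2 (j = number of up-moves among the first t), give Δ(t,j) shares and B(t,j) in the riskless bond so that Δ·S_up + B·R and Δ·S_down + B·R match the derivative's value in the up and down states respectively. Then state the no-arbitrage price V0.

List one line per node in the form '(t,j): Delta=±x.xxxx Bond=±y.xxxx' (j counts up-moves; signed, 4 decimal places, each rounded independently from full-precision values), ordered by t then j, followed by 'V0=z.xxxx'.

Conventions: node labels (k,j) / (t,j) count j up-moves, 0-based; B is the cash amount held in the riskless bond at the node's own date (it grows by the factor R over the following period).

No-arbitrage ⇒ martingale measure with p* = (R−d)/(u−d) = 0.6765.
Terminal payoffs: V(2,0)=0.0000, V(2,1)=0.0000, V(2,2)=10.0000
Node (1,0) S=114.4000: V=(p*·0.0000+(1−p*)·0.0000)/1.26=0.0000; Δ=(0.0000−0.0000)/(169.3120−91.5200)=0.0000; B=V−Δ·S=0.0000
Node (1,1) S=211.6400: V=(p*·10.0000+(1−p*)·0.0000)/1.26=5.3688; Δ=(10.0000−0.0000)/(313.2272−169.3120)=0.0695; B=V−Δ·S=-9.3371
Node (0,0) S=143.0000: V=(p*·5.3688+(1−p*)·0.0000)/1.26=2.8824; Δ=(5.3688−0.0000)/(211.6400−114.4000)=0.0552; B=V−Δ·S=-5.0129
As a check, the time-0 holding Δ(0,0)·S0 + B(0,0) comes to 2.8824 — exactly V0.

(0,0): Delta=0.0552 Bond=-5.0129
(1,0): Delta=0.0000 Bond=0.0000
(1,1): Delta=0.0695 Bond=-9.3371
V0=2.8824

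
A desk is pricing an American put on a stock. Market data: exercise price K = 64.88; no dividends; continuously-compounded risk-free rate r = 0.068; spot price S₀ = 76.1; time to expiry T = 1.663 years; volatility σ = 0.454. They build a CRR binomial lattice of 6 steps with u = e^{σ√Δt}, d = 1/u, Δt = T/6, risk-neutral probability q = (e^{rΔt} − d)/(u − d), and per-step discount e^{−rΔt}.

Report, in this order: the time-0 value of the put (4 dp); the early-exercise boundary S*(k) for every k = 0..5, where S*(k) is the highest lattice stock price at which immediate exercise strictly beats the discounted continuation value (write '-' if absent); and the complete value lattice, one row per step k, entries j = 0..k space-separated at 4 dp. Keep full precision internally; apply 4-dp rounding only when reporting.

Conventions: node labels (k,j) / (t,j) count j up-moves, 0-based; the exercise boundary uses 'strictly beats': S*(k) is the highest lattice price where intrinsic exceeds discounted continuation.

price = 8.7398
boundary = - - - 37.1514 29.2531 37.1514
tree:
8.7398
13.3025 4.1425
19.5973 7.0092 1.2005
27.7286 11.5636 2.3523 0.0000
35.6269 18.4049 4.6093 0.0000 0.0000
41.8460 27.7286 9.0318 0.0000 0.0000 0.0000
46.7430 35.6269 17.6978 0.0000 0.0000 0.0000 0.0000

params: Δt=0.27717 u=1.27000 d=0.78740 q=0.47995 e^(-rΔt)=0.98133
t_6 payoffs: 46.7430 35.6269 17.6978 0.0000 0.0000 0.0000 0.0000
t_5: node(5,0) S=23.0340 payoff=41.8460 vs cont=40.6347 → 41.8460 [stop]  node(5,1) S=37.1514 payoff=27.7286 vs cont=26.5172 → 27.7286 [stop]  node(5,2) S=59.9213 payoff=4.9587 vs cont=9.0318 → 9.0318 [wait]  node(5,3) S=96.6469 payoff=0.0000 vs cont=0.0000 → 0.0000 [wait]  node(5,4) S=155.8814 payoff=0.0000 vs cont=0.0000 → 0.0000 [wait]  node(5,5) S=251.4204 payoff=0.0000 vs cont=0.0000 → 0.0000 [wait]  ⇒ S*(5)=37.1514
t_4: node(4,0) S=29.2531 payoff=35.6269 vs cont=34.4155 → 35.6269 [stop]  node(4,1) S=47.1822 payoff=17.6978 vs cont=18.4049 → 18.4049 [wait]  node(4,2) S=76.1000 payoff=0.0000 vs cont=4.6093 → 4.6093 [wait]  node(4,3) S=122.7414 payoff=0.0000 vs cont=0.0000 → 0.0000 [wait]  node(4,4) S=197.9691 payoff=0.0000 vs cont=0.0000 → 0.0000 [wait]  ⇒ S*(4)=29.2531
t_3: node(3,0) S=37.1514 payoff=27.7286 vs cont=26.8503 → 27.7286 [stop]  node(3,1) S=59.9213 payoff=4.9587 vs cont=11.5636 → 11.5636 [wait]  node(3,2) S=96.6469 payoff=0.0000 vs cont=2.3523 → 2.3523 [wait]  node(3,3) S=155.8814 payoff=0.0000 vs cont=0.0000 → 0.0000 [wait]  ⇒ S*(3)=37.1514
t_2: node(2,0) S=47.1822 payoff=17.6978 vs cont=19.5973 → 19.5973 [wait]  node(2,1) S=76.1000 payoff=0.0000 vs cont=7.0092 → 7.0092 [wait]  node(2,2) S=122.7414 payoff=0.0000 vs cont=1.2005 → 1.2005 [wait]  ⇒ S*(2)=-
t_1: node(1,0) S=59.9213 payoff=4.9587 vs cont=13.3025 → 13.3025 [wait]  node(1,1) S=96.6469 payoff=0.0000 vs cont=4.1425 → 4.1425 [wait]  ⇒ S*(1)=-
t_0: node(0,0) S=76.1000 payoff=0.0000 vs cont=8.7398 → 8.7398 [wait]  ⇒ S*(0)=-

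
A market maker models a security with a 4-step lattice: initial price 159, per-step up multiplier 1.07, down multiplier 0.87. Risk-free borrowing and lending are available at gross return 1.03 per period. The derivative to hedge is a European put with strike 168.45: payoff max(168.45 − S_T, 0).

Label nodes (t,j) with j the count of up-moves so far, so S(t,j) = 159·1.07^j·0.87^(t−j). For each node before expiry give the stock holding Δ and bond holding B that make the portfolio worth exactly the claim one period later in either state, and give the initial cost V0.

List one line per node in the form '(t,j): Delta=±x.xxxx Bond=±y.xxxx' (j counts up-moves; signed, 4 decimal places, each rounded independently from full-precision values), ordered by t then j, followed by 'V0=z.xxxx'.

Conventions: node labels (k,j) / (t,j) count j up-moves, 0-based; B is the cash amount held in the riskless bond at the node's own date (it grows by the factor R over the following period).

(0,0): Delta=-0.4148 Bond=71.5376
(1,0): Delta=-0.9780 Bond=151.5819
(1,1): Delta=-0.3004 Bond=54.2092
(2,0): Delta=-1.0000 Bond=158.7803
(2,1): Delta=-0.9735 Bond=155.4666
(2,2): Delta=-0.1635 Bond=30.9276
(3,0): Delta=-1.0000 Bond=163.5437
(3,1): Delta=-1.0000 Bond=163.5437
(3,2): Delta=-0.9681 Bond=159.2773
(3,3): Delta=0.0000 Bond=0.0000
V0=5.5781

Risk-neutral probability p* = (R−d)/(u−d) = (1.03−0.87)/(1.07−0.87) = 0.8000.
At maturity the claim pays: V(4,0)=77.3593, V(4,1)=56.4189, V(4,2)=30.6646, V(4,3)=0.0000, V(4,4)=0.0000
Node (3,0) S=104.7020: V=(p*·56.4189+(1−p*)·77.3593)/1.03=58.8417; Δ=(56.4189−77.3593)/(112.0311−91.0907)=-1.0000; B=V−Δ·S=163.5437
Node (3,1) S=128.7714: V=(p*·30.6646+(1−p*)·56.4189)/1.03=34.7723; Δ=(30.6646−56.4189)/(137.7854−112.0311)=-1.0000; B=V−Δ·S=163.5437
Node (3,2) S=158.3740: V=(p*·0.0000+(1−p*)·30.6646)/1.03=5.9543; Δ=(0.0000−30.6646)/(169.4602−137.7854)=-0.9681; B=V−Δ·S=159.2773
Node (3,3) S=194.7818: V=(p*·0.0000+(1−p*)·0.0000)/1.03=0.0000; Δ=(0.0000−0.0000)/(208.4166−169.4602)=0.0000; B=V−Δ·S=0.0000
Node (2,0) S=120.3471: V=(p*·34.7723+(1−p*)·58.8417)/1.03=38.4332; Δ=(34.7723−58.8417)/(128.7714−104.7020)=-1.0000; B=V−Δ·S=158.7803
Node (2,1) S=148.0131: V=(p*·5.9543+(1−p*)·34.7723)/1.03=11.3766; Δ=(5.9543−34.7723)/(158.3740−128.7714)=-0.9735; B=V−Δ·S=155.4666
Node (2,2) S=182.0391: V=(p*·0.0000+(1−p*)·5.9543)/1.03=1.1562; Δ=(0.0000−5.9543)/(194.7818−158.3740)=-0.1635; B=V−Δ·S=30.9276
Node (1,0) S=138.3300: V=(p*·11.3766+(1−p*)·38.4332)/1.03=16.2989; Δ=(11.3766−38.4332)/(148.0131−120.3471)=-0.9780; B=V−Δ·S=151.5819
Node (1,1) S=170.1300: V=(p*·1.1562+(1−p*)·11.3766)/1.03=3.1070; Δ=(1.1562−11.3766)/(182.0391−148.0131)=-0.3004; B=V−Δ·S=54.2092
Node (0,0) S=159.0000: V=(p*·3.1070+(1−p*)·16.2989)/1.03=5.5781; Δ=(3.1070−16.2989)/(170.1300−138.3300)=-0.4148; B=V−Δ·S=71.5376
Verification: the root portfolio costs Δ(0,0)·S0 + B(0,0) = 5.5781, matching V0.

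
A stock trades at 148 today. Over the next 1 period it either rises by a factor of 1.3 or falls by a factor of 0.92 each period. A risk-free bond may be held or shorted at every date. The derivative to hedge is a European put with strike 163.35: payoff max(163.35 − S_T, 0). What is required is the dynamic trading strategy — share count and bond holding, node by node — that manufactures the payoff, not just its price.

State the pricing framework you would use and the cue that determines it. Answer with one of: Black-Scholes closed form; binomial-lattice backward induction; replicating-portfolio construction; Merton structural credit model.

Key observation: what is demanded is not a single number but the (Δ, B) position at each node of the 1.3/0.92 tree starting at 148; constructing those positions is the replicating-portfolio method.

framework: replicating-portfolio construction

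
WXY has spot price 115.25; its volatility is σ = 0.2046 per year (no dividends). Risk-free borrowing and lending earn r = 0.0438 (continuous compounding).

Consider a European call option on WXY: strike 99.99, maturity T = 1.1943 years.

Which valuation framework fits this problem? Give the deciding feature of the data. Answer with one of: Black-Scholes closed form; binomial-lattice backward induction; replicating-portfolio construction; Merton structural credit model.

Key observation: a European-exercise option on WXY struck at 99.99 — a GBM underlying with constant parameters — admits an analytic price: the data contain no early exercise, no discrete tree, no debt structure.

framework: Black-Scholes closed form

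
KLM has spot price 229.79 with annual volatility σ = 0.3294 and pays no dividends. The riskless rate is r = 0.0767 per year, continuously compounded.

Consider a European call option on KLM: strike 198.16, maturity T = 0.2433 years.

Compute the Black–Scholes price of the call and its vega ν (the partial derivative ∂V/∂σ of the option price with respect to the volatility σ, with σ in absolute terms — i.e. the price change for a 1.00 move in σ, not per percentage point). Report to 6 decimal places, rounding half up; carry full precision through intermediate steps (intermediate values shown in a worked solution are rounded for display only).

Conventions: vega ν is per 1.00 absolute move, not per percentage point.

price = 38.009161
ν = 24.487661

σ√T = 0.3294·√0.2433 = 0.162478
d₁ = (ln(S/K) + (r+σ²/2)T) / (σ√T) = (ln(229.79/198.16) + (0.0767+0.3294²/2)·0.2433) / 0.162478 = (0.148091 + 0.031861) / 0.162478 = 1.107545
d₂ = d₁ − σ√T = 1.107545 − 0.162478 = 0.945067
e^{−rT} = 0.981512
N(d₁) = 0.865971,  N(d₂) = 0.827688
Call price V = S·N(d₁) − K·e^{−rT}·N(d₂) = 198.991433 − 160.982272 = 38.009161
φ(d₁) = (1/√(2π))·e^{−d₁²/2} = 0.216045
ν = S·φ(d₁)·√T = 24.487661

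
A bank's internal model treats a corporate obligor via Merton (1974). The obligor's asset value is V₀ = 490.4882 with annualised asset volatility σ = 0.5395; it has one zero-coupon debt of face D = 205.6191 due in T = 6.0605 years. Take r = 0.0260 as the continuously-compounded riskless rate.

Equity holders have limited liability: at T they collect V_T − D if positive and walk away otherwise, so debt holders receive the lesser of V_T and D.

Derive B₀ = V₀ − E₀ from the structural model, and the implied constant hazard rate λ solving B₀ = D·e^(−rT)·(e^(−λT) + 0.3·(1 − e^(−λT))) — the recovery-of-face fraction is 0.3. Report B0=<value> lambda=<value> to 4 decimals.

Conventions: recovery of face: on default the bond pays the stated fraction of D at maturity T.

With assets at 490.4882 and a single debt payment of 205.6191 at 6.0605 years:
d₁ = [ln(V₀/D) + (r + σ²/2)T] / (σ√T)
   = [ln(490.4882/205.6191) + (0.0260 + 0.5·0.5395²)·6.0605] / (0.5395·√6.0605)
   = [0.869376 + 1.039558] / 1.328146 = 1.437293
d₂ = d₁ − σ√T = 1.437293 − 1.328146 = 0.109147
N(d₁) = 0.924683,  N(d₂) = 0.543457,  e^(−rT) = 0.854214
E₀ = V₀·N(d₁) − D·e^(−rT)·N(d₂)
   = 490.4882·0.924683 − 205.6191·0.854214·0.543457 = 358.091562
B₀ = V₀ − E₀ = 490.4882 − 358.091562 = 132.396638
e^(−λT) = (B₀·e^(rT)/D − 0.3)/(1 − 0.3) = (132.3966·1.170666/205.6191 − 0.3)/0.7 = 0.64826174
λ = −ln(0.64826174)/6.0605 = 0.071522

B0=132.3966 lambda=0.0715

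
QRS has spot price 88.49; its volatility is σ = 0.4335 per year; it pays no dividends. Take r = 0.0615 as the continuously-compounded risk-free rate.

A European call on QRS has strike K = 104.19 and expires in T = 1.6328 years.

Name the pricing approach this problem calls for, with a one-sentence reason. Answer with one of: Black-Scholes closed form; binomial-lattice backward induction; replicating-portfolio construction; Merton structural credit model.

Key observation: with QRS following a GBM at constant σ and r, the European call struck at 104.19 prices in closed form — nothing here needs a stepwise model or a balance sheet.

framework: Black-Scholes closed form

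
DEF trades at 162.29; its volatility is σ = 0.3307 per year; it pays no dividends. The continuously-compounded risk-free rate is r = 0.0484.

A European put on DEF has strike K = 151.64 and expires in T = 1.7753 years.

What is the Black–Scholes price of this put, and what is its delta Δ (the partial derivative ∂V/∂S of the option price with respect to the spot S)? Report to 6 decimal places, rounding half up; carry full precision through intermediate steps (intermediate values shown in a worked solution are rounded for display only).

σ√T = 0.3307·√1.7753 = 0.440626
d₁ = (ln(S/K) + (r+σ²/2)T) / (σ√T) = (ln(162.29/151.64) + (0.0484+0.3307²/2)·1.7753) / 0.440626 = (0.067876 + 0.183000) / 0.440626 = 0.569362
d₂ = d₁ − σ√T = 0.569362 − 0.440626 = 0.128736
e^{−rT} = 0.917663
N(−d₁) = 0.284555,  N(−d₂) = 0.448783
Put price V = K·e^{−rT}·N(−d₂) − S·N(−d₁) = 62.450202 − 46.180468 = 16.269734
Δ = −N(−d₁) = -0.284555

price = 16.269734
Δ = -0.284555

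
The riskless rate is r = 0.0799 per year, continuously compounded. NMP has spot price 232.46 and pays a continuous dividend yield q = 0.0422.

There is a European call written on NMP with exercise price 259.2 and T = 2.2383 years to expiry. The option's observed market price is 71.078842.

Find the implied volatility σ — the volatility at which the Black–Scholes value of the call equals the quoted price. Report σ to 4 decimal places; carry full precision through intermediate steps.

At σ = 0.5956 the Black–Scholes value reproduces the quote:
σ√T = 0.5956·√2.2383 = 0.891074
d₁ = (ln(S/K) + (r−q+σ²/2)T) / (σ√T) = (ln(232.46/259.2) + (0.0799−0.0422+0.5956²/2)·2.2383) / 0.891074 = (-0.108882 + 0.481390) / 0.891074 = 0.418045
d₂ = d₁ − σ√T = 0.418045 − 0.891074 = -0.473030
e^{−rT} = 0.836240
e^{−qT} = 0.909868
N(d₁) = 0.662043,  N(d₂) = 0.318096
V = S·e^{−qT}·N(d₁) − K·e^{−rT}·N(d₂) = 140.027203 − 68.948361 = 71.078842 (equal to the quote); since ∂V/∂σ > 0 for all σ, the implied volatility is unique

sigma = 0.5956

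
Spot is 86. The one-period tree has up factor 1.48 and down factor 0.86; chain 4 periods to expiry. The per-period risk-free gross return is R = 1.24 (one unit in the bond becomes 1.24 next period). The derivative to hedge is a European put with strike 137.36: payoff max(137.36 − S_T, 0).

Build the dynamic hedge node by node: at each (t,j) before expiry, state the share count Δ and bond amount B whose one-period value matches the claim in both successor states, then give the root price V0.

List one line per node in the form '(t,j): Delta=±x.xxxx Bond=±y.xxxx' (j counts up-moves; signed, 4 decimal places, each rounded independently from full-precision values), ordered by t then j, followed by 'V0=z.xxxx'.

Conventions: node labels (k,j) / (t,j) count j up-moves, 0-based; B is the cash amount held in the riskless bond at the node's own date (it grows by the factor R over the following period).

(0,0): Delta=-0.1722 Bond=19.0605
(1,0): Delta=-0.4517 Bond=44.3032
(1,1): Delta=-0.0697 Bond=10.5814
(2,0): Delta=-0.9754 Bond=88.2494
(2,1): Delta=-0.2594 Bond=33.8959
(2,2): Delta=0.0000 Bond=0.0000
(3,0): Delta=-1.0000 Bond=110.7742
(3,1): Delta=-0.9664 Bond=108.5798
(3,2): Delta=0.0000 Bond=0.0000
(3,3): Delta=0.0000 Bond=0.0000
V0=4.2503

The replicating-portfolio and risk-neutral prices coincide; use p* = (1.24−0.86)/(1.48−0.86) = 0.6129 for the latter.
At maturity the claim pays: V(4,0)=90.3173, V(4,1)=56.4028, V(4,2)=0.0000, V(4,3)=0.0000, V(4,4)=0.0000
Node (3,0) S=54.7008: V=(p*·56.4028+(1−p*)·90.3173)/1.24=56.0734; Δ=(56.4028−90.3173)/(80.9572−47.0427)=-1.0000; B=V−Δ·S=110.7742
Node (3,1) S=94.1363: V=(p*·0.0000+(1−p*)·56.4028)/1.24=17.6075; Δ=(0.0000−56.4028)/(139.3217−80.9572)=-0.9664; B=V−Δ·S=108.5798
Node (3,2) S=162.0020: V=(p*·0.0000+(1−p*)·0.0000)/1.24=0.0000; Δ=(0.0000−0.0000)/(239.7629−139.3217)=0.0000; B=V−Δ·S=0.0000
Node (3,3) S=278.7941: V=(p*·0.0000+(1−p*)·0.0000)/1.24=0.0000; Δ=(0.0000−0.0000)/(412.6153−239.7629)=0.0000; B=V−Δ·S=0.0000
Node (2,0) S=63.6056: V=(p*·17.6075+(1−p*)·56.0734)/1.24=26.2077; Δ=(17.6075−56.0734)/(94.1363−54.7008)=-0.9754; B=V−Δ·S=88.2494
Node (2,1) S=109.4608: V=(p*·0.0000+(1−p*)·17.6075)/1.24=5.4966; Δ=(0.0000−17.6075)/(162.0020−94.1363)=-0.2594; B=V−Δ·S=33.8959
Node (2,2) S=188.3744: V=(p*·0.0000+(1−p*)·0.0000)/1.24=0.0000; Δ=(0.0000−0.0000)/(278.7941−162.0020)=0.0000; B=V−Δ·S=0.0000
Node (1,0) S=73.9600: V=(p*·5.4966+(1−p*)·26.2077)/1.24=10.8982; Δ=(5.4966−26.2077)/(109.4608−63.6056)=-0.4517; B=V−Δ·S=44.3032
Node (1,1) S=127.2800: V=(p*·0.0000+(1−p*)·5.4966)/1.24=1.7159; Δ=(0.0000−5.4966)/(188.3744−109.4608)=-0.0697; B=V−Δ·S=10.5814
Node (0,0) S=86.0000: V=(p*·1.7159+(1−p*)·10.8982)/1.24=4.2503; Δ=(1.7159−10.8982)/(127.2800−73.9600)=-0.1722; B=V−Δ·S=19.0605
Check: Δ(0,0)·S0 + B(0,0) = 4.2503 = V0.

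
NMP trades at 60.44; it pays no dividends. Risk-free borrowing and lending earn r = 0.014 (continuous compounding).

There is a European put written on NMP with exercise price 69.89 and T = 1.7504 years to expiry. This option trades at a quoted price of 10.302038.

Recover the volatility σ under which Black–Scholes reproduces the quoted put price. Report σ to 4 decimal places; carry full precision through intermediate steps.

sigma = 0.1651

At σ = 0.1651 the Black–Scholes value reproduces the quote:
σ√T = 0.1651·√1.7504 = 0.218432
d₁ = (ln(S/K) + (r+σ²/2)T) / (σ√T) = (ln(60.44/69.89) + (0.014+0.1651²/2)·1.7504) / 0.218432 = (-0.145271 + 0.048362) / 0.218432 = -0.443661
d₂ = d₁ − σ√T = -0.443661 − 0.218432 = -0.662093
e^{−rT} = 0.975792
N(−d₁) = 0.671356,  N(−d₂) = 0.746044
V = K·e^{−rT}·N(−d₂) − S·N(−d₁) = 50.878803 − 40.576765 = 10.302038 (equal to the quote); since ∂V/∂σ > 0 for all σ, the implied volatility is unique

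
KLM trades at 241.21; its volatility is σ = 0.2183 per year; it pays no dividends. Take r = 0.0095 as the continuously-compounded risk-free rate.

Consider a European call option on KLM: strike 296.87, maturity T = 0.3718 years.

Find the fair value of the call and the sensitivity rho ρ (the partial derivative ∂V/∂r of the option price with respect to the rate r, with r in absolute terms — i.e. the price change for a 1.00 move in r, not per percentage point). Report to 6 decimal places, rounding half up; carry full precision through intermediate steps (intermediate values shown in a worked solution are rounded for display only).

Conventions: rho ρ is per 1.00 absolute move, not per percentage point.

σ√T = 0.2183·√0.3718 = 0.133109
d₁ = (ln(S/K) + (r+σ²/2)T) / (σ√T) = (ln(241.21/296.87) + (0.0095+0.2183²/2)·0.3718) / 0.133109 = (-0.207626 + 0.012391) / 0.133109 = -1.466729
d₂ = d₁ − σ√T = -1.466729 − 0.133109 = -1.599838
e^{−rT} = 0.996474
N(d₁) = 0.071225,  N(d₂) = 0.054817
Call price V = S·N(d₁) − K·e^{−rT}·N(d₂) = 17.180162 − 16.216217 = 0.963945
ρ = K·T·e^{−rT}·N(d₂) = 6.029189

price = 0.963945
ρ = 6.029189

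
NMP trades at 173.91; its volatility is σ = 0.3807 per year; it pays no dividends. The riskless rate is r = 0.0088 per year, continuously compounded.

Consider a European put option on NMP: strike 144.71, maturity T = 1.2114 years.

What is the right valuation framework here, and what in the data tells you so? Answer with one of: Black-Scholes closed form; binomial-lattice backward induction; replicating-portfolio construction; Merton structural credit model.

framework: Black-Scholes closed form

Key observation: a European-exercise option on NMP struck at 144.71 — a GBM underlying with constant parameters — admits an analytic price: the data contain no early exercise, no discrete tree, no debt structure.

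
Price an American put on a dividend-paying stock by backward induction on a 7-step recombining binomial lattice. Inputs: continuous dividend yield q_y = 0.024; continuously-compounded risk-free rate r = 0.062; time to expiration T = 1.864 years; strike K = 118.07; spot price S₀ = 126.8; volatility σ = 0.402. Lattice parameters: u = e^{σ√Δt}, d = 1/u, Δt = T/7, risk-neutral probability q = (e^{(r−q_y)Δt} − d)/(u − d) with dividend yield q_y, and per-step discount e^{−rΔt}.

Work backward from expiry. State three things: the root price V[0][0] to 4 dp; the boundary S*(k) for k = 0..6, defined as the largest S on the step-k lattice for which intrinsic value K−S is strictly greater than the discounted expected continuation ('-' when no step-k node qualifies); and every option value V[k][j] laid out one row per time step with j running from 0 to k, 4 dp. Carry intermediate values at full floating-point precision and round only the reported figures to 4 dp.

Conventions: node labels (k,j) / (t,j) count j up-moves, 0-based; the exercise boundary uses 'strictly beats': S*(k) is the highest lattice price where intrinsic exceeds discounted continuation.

price = 18.9416
boundary = - - - 68.0526 55.3035 68.0526 83.7406
tree:
18.9416
27.0224 10.5932
37.4125 16.3821 4.5077
50.0174 24.6671 7.7156 1.0876
62.7665 35.9075 12.9953 2.0968 0.0000
73.1271 50.0174 21.4301 4.0425 0.0000 0.0000
81.5467 62.7665 34.3294 7.7934 0.0000 0.0000 0.0000
88.3890 73.1271 50.0174 15.0248 0.0000 0.0000 0.0000 0.0000

Δt=0.26629  u=1.23053  d=0.81266  q=0.47266  discount=0.98363
step 7 (expiry): payoffs max(K−S,0) = 88.3890 73.1271 50.0174 15.0248 0.0000 0.0000 0.0000 0.0000
step 6: (k=6,j=0): S=36.5233, K−S=81.5467, hold=79.8461 ⇒ V=81.5467 exercise | (k=6,j=1): S=55.3035, K−S=62.7665, hold=61.1855 ⇒ V=62.7665 exercise | (k=6,j=2): S=83.7406, K−S=34.3294, hold=32.9296 ⇒ V=34.3294 exercise | (k=6,j=3): S=126.8000, K−S=0.0000, hold=7.7934 ⇒ V=7.7934 continue | (k=6,j=4): S=192.0005, K−S=0.0000, hold=0.0000 ⇒ V=0.0000 continue | (k=6,j=5): S=290.7272, K−S=0.0000, hold=0.0000 ⇒ V=0.0000 continue | (k=6,j=6): S=440.2191, K−S=0.0000, hold=0.0000 ⇒ V=0.0000 continue  boundary S*=83.7406
step 5: (k=5,j=0): S=44.9429, K−S=73.1271, hold=71.4801 ⇒ V=73.1271 exercise | (k=5,j=1): S=68.0526, K−S=50.0174, hold=48.5177 ⇒ V=50.0174 exercise | (k=5,j=2): S=103.0452, K−S=15.0248, hold=21.4301 ⇒ V=21.4301 continue | (k=5,j=3): S=156.0310, K−S=0.0000, hold=4.0425 ⇒ V=4.0425 continue | (k=5,j=4): S=236.2621, K−S=0.0000, hold=0.0000 ⇒ V=0.0000 continue | (k=5,j=5): S=357.7480, K−S=0.0000, hold=0.0000 ⇒ V=0.0000 continue  boundary S*=68.0526
step 4: (k=4,j=0): S=55.3035, K−S=62.7665, hold=61.1855 ⇒ V=62.7665 exercise | (k=4,j=1): S=83.7406, K−S=34.3294, hold=35.9075 ⇒ V=35.9075 continue | (k=4,j=2): S=126.8000, K−S=0.0000, hold=12.9953 ⇒ V=12.9953 continue | (k=4,j=3): S=192.0005, K−S=0.0000, hold=2.0968 ⇒ V=2.0968 continue | (k=4,j=4): S=290.7272, K−S=0.0000, hold=0.0000 ⇒ V=0.0000 continue  boundary S*=55.3035
step 3: (k=3,j=0): S=68.0526, K−S=50.0174, hold=49.2514 ⇒ V=50.0174 exercise | (k=3,j=1): S=103.0452, K−S=15.0248, hold=24.6671 ⇒ V=24.6671 continue | (k=3,j=2): S=156.0310, K−S=0.0000, hold=7.7156 ⇒ V=7.7156 continue | (k=3,j=3): S=236.2621, K−S=0.0000, hold=1.0876 ⇒ V=1.0876 continue  boundary S*=68.0526
step 2: (k=2,j=0): S=83.7406, K−S=34.3294, hold=37.4125 ⇒ V=37.4125 continue | (k=2,j=1): S=126.8000, K−S=0.0000, hold=16.3821 ⇒ V=16.3821 continue | (k=2,j=2): S=192.0005, K−S=0.0000, hold=4.5077 ⇒ V=4.5077 continue  boundary S*=-
step 1: (k=1,j=0): S=103.0452, K−S=15.0248, hold=27.0224 ⇒ V=27.0224 continue | (k=1,j=1): S=156.0310, K−S=0.0000, hold=10.5932 ⇒ V=10.5932 continue  boundary S*=-
step 0: (k=0,j=0): S=126.8000, K−S=0.0000, hold=18.9416 ⇒ V=18.9416 continue  boundary S*=-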